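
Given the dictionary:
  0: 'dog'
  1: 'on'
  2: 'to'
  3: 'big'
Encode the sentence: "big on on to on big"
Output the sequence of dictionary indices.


Look up each word in the dictionary:
  'big' -> 3
  'on' -> 1
  'on' -> 1
  'to' -> 2
  'on' -> 1
  'big' -> 3

Encoded: [3, 1, 1, 2, 1, 3]


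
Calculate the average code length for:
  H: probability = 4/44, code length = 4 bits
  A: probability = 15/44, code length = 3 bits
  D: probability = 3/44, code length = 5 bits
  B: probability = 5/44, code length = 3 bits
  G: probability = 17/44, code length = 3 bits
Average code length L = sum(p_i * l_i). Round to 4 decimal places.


Weighted contributions p_i * l_i:
  H: (4/44) * 4 = 16/44
  A: (15/44) * 3 = 45/44
  D: (3/44) * 5 = 15/44
  B: (5/44) * 3 = 15/44
  G: (17/44) * 3 = 51/44
Sum = (16 + 45 + 15 + 15 + 51)/44 = 142/44

L = 142/44 = 3.2273 bits/symbol


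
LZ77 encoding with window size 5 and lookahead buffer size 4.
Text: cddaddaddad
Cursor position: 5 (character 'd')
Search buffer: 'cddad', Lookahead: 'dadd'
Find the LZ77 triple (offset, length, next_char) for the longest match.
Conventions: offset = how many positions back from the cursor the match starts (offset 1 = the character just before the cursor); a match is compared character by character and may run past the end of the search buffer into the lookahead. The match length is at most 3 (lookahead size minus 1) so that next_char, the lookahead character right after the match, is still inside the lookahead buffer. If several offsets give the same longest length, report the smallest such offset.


Try each offset into the search buffer:
  offset=1 (pos 4, char 'd'): match length 1
  offset=2 (pos 3, char 'a'): match length 0
  offset=3 (pos 2, char 'd'): match length 3
  offset=4 (pos 1, char 'd'): match length 1
  offset=5 (pos 0, char 'c'): match length 0
Longest match has length 3 at offset 3.
next_char = character at position 5 + 3 = 8 -> 'd'

Best match: offset=3, length=3 (matching 'dad' starting at position 2)
LZ77 triple: (3, 3, 'd')


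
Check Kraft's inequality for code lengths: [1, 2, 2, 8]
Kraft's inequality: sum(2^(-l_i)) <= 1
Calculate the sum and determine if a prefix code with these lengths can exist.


Sum = 2^(-1) + 2^(-2) + 2^(-2) + 2^(-8)
    = 0.5 + 0.25 + 0.25 + 0.00390625
    = 257/256 = 1.00390625
Since 1.00390625 > 1, Kraft's inequality is NOT satisfied.
A prefix code with these lengths CANNOT exist.

Kraft sum = 1.00390625. Not satisfied.


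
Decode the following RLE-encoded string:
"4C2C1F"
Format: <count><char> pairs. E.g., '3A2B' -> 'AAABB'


Expanding each <count><char> pair:
  4C -> 'CCCC'
  2C -> 'CC'
  1F -> 'F'

Decoded = CCCCCCF


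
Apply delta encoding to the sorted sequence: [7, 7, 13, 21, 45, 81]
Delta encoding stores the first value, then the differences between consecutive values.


First value: 7
Deltas:
  7 - 7 = 0
  13 - 7 = 6
  21 - 13 = 8
  45 - 21 = 24
  81 - 45 = 36


Delta encoded: [7, 0, 6, 8, 24, 36]


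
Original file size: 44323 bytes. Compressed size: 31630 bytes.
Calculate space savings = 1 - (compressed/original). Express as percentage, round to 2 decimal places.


ratio = compressed/original = 31630/44323 = 0.713625
savings = 1 - ratio = 1 - 0.713625 = 0.286375
as a percentage: 0.286375 * 100 = 28.64%

Space savings = 1 - 31630/44323 = 28.64%


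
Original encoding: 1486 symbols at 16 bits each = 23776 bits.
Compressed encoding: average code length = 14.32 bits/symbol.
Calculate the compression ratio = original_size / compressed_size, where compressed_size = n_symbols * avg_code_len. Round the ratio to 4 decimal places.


original_size = n_symbols * orig_bits = 1486 * 16 = 23776 bits
compressed_size = n_symbols * avg_code_len = 1486 * 14.32 = 21279.52 bits
ratio = original_size / compressed_size = 23776 / 21279.52 = 1.1173

Compression ratio = 1.1173


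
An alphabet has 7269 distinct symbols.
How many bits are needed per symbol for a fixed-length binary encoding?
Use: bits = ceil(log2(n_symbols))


log2(7269) = 12.8275
Bracket: 2^12 = 4096 < 7269 <= 2^13 = 8192
So ceil(log2(7269)) = 13

bits = ceil(log2(7269)) = ceil(12.8275) = 13 bits


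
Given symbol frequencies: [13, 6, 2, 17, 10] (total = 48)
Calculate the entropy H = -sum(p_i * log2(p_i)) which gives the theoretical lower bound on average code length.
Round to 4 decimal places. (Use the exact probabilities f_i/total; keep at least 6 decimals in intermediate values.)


Per-symbol terms -p_i * log2(p_i) with p_i = f_i/48:
  p = 13/48 = 0.270833: log2(p) = -1.884523, -p*log2(p) = 0.510392
  p = 6/48 = 0.125000: log2(p) = -3.000000, -p*log2(p) = 0.375000
  p = 2/48 = 0.041667: log2(p) = -4.584963, -p*log2(p) = 0.191040
  p = 17/48 = 0.354167: log2(p) = -1.497500, -p*log2(p) = 0.530364
  p = 10/48 = 0.208333: log2(p) = -2.263034, -p*log2(p) = 0.471466
H = 0.510392 + 0.375000 + 0.191040 + 0.530364 + 0.471466 = 2.078262

H = 2.0783 bits/symbol


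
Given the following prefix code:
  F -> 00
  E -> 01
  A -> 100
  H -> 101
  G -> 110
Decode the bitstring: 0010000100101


Decoding step by step:
Bits 00 -> F
Bits 100 -> A
Bits 00 -> F
Bits 100 -> A
Bits 101 -> H


Decoded message: FAFAH


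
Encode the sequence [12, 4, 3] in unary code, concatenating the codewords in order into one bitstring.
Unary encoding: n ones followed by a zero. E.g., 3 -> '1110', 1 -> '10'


Encode each number as n ones followed by a terminating 0:
  12 -> 1111111111110 (13 bits)
  4 -> 11110 (5 bits)
  3 -> 1110 (4 bits)
Total length = 13 + 5 + 4 = 22 bits.

Unary([12, 4, 3]) = 1111111111110111101110 (22 bits)


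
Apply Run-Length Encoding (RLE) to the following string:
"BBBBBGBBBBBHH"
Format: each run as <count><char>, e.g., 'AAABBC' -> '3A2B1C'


Scanning runs left to right:
  i=0: run of 'B' x 5 -> '5B'
  i=5: run of 'G' x 1 -> '1G'
  i=6: run of 'B' x 5 -> '5B'
  i=11: run of 'H' x 2 -> '2H'

RLE = 5B1G5B2H


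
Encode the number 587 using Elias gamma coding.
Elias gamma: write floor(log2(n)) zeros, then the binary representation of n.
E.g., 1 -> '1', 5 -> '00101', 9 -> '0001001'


num_bits = floor(log2(587)) + 1 = 10
leading_zeros = num_bits - 1 = 9
binary(587) = 1001001011

Elias gamma(587) = '000000000' + '1001001011' = 0000000001001001011 (19 bits)


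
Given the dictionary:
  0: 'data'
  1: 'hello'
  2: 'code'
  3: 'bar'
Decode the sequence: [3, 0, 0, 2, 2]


Look up each index in the dictionary:
  3 -> 'bar'
  0 -> 'data'
  0 -> 'data'
  2 -> 'code'
  2 -> 'code'

Decoded: "bar data data code code"


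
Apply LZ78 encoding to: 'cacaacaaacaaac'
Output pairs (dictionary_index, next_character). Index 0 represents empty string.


LZ78 encoding steps:
Dictionary: {0: ''}
Step 1: w='' (idx 0), next='c' -> output (0, 'c'), add 'c' as idx 1
Step 2: w='' (idx 0), next='a' -> output (0, 'a'), add 'a' as idx 2
Step 3: w='c' (idx 1), next='a' -> output (1, 'a'), add 'ca' as idx 3
Step 4: w='a' (idx 2), next='c' -> output (2, 'c'), add 'ac' as idx 4
Step 5: w='a' (idx 2), next='a' -> output (2, 'a'), add 'aa' as idx 5
Step 6: w='ac' (idx 4), next='a' -> output (4, 'a'), add 'aca' as idx 6
Step 7: w='aa' (idx 5), next='c' -> output (5, 'c'), add 'aac' as idx 7


Encoded: [(0, 'c'), (0, 'a'), (1, 'a'), (2, 'c'), (2, 'a'), (4, 'a'), (5, 'c')]


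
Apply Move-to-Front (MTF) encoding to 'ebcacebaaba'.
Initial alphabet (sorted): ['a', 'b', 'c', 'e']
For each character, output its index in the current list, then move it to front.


MTF encoding:
'e': index 3 in ['a', 'b', 'c', 'e'] -> ['e', 'a', 'b', 'c']
'b': index 2 in ['e', 'a', 'b', 'c'] -> ['b', 'e', 'a', 'c']
'c': index 3 in ['b', 'e', 'a', 'c'] -> ['c', 'b', 'e', 'a']
'a': index 3 in ['c', 'b', 'e', 'a'] -> ['a', 'c', 'b', 'e']
'c': index 1 in ['a', 'c', 'b', 'e'] -> ['c', 'a', 'b', 'e']
'e': index 3 in ['c', 'a', 'b', 'e'] -> ['e', 'c', 'a', 'b']
'b': index 3 in ['e', 'c', 'a', 'b'] -> ['b', 'e', 'c', 'a']
'a': index 3 in ['b', 'e', 'c', 'a'] -> ['a', 'b', 'e', 'c']
'a': index 0 in ['a', 'b', 'e', 'c'] -> ['a', 'b', 'e', 'c']
'b': index 1 in ['a', 'b', 'e', 'c'] -> ['b', 'a', 'e', 'c']
'a': index 1 in ['b', 'a', 'e', 'c'] -> ['a', 'b', 'e', 'c']


Output: [3, 2, 3, 3, 1, 3, 3, 3, 0, 1, 1]


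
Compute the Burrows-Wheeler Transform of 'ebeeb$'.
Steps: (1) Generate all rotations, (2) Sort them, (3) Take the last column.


Rotations (sorted):
  0: $ebeeb -> last char: b
  1: b$ebee -> last char: e
  2: beeb$e -> last char: e
  3: eb$ebe -> last char: e
  4: ebeeb$ -> last char: $
  5: eeb$eb -> last char: b


BWT = beee$b


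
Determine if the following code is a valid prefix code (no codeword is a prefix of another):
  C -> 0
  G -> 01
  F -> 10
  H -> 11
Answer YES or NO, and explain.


Checking each pair (does one codeword prefix another?):
  C='0' vs G='01': prefix -- VIOLATION

NO -- this is NOT a valid prefix code. C (0) is a prefix of G (01).


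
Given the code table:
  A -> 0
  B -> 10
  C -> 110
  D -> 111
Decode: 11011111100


Decoding:
110 -> C
111 -> D
111 -> D
0 -> A
0 -> A


Result: CDDAA


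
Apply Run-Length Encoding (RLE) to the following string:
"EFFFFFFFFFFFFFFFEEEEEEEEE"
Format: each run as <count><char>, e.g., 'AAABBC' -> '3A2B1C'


Scanning runs left to right:
  i=0: run of 'E' x 1 -> '1E'
  i=1: run of 'F' x 15 -> '15F'
  i=16: run of 'E' x 9 -> '9E'

RLE = 1E15F9E


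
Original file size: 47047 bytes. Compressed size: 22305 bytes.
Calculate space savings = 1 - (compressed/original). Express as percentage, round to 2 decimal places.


ratio = compressed/original = 22305/47047 = 0.4741
savings = 1 - ratio = 1 - 0.4741 = 0.5259
as a percentage: 0.5259 * 100 = 52.59%

Space savings = 1 - 22305/47047 = 52.59%


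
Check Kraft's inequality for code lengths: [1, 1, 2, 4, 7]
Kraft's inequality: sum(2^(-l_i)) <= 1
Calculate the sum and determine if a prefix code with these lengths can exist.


Sum = 2^(-1) + 2^(-1) + 2^(-2) + 2^(-4) + 2^(-7)
    = 0.5 + 0.5 + 0.25 + 0.0625 + 0.0078125
    = 169/128 = 1.3203125
Since 1.3203125 > 1, Kraft's inequality is NOT satisfied.
A prefix code with these lengths CANNOT exist.

Kraft sum = 1.3203125. Not satisfied.


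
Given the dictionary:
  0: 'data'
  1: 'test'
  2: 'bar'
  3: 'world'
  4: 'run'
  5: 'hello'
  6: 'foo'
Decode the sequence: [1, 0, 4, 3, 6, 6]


Look up each index in the dictionary:
  1 -> 'test'
  0 -> 'data'
  4 -> 'run'
  3 -> 'world'
  6 -> 'foo'
  6 -> 'foo'

Decoded: "test data run world foo foo"


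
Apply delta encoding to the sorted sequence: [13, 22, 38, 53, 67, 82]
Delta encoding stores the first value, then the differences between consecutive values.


First value: 13
Deltas:
  22 - 13 = 9
  38 - 22 = 16
  53 - 38 = 15
  67 - 53 = 14
  82 - 67 = 15


Delta encoded: [13, 9, 16, 15, 14, 15]


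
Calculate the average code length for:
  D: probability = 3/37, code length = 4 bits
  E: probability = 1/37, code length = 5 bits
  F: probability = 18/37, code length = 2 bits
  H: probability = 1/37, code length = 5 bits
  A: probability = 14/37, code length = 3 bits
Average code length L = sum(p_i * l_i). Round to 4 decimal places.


Weighted contributions p_i * l_i:
  D: (3/37) * 4 = 12/37
  E: (1/37) * 5 = 5/37
  F: (18/37) * 2 = 36/37
  H: (1/37) * 5 = 5/37
  A: (14/37) * 3 = 42/37
Sum = (12 + 5 + 36 + 5 + 42)/37 = 100/37

L = 100/37 = 2.7027 bits/symbol


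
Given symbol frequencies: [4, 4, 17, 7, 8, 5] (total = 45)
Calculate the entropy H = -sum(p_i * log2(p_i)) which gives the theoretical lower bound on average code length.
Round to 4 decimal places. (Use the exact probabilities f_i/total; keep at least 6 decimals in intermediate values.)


Per-symbol terms -p_i * log2(p_i) with p_i = f_i/45:
  p = 4/45 = 0.088889: log2(p) = -3.491853, -p*log2(p) = 0.310387
  p = 4/45 = 0.088889: log2(p) = -3.491853, -p*log2(p) = 0.310387
  p = 17/45 = 0.377778: log2(p) = -1.404390, -p*log2(p) = 0.530547
  p = 7/45 = 0.155556: log2(p) = -2.684498, -p*log2(p) = 0.417589
  p = 8/45 = 0.177778: log2(p) = -2.491853, -p*log2(p) = 0.442996
  p = 5/45 = 0.111111: log2(p) = -3.169925, -p*log2(p) = 0.352214
H = 0.310387 + 0.310387 + 0.530547 + 0.417589 + 0.442996 + 0.352214 = 2.364120

H = 2.3641 bits/symbol


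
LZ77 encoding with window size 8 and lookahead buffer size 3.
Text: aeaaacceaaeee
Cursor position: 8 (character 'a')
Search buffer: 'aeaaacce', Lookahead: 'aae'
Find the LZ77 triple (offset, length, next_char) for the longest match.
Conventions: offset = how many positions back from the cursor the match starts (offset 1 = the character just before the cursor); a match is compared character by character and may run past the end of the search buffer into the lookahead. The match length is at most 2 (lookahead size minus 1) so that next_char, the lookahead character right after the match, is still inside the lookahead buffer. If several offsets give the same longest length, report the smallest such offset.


Try each offset into the search buffer:
  offset=1 (pos 7, char 'e'): match length 0
  offset=2 (pos 6, char 'c'): match length 0
  offset=3 (pos 5, char 'c'): match length 0
  offset=4 (pos 4, char 'a'): match length 1
  offset=5 (pos 3, char 'a'): match length 2
  offset=6 (pos 2, char 'a'): match length 2
  offset=7 (pos 1, char 'e'): match length 0
  offset=8 (pos 0, char 'a'): match length 1
Longest match has length 2, found at offsets 5, 6; take the smallest, offset 5.
next_char = character at position 8 + 2 = 10 -> 'e'

Best match: offset=5, length=2 (matching 'aa' starting at position 3)
LZ77 triple: (5, 2, 'e')


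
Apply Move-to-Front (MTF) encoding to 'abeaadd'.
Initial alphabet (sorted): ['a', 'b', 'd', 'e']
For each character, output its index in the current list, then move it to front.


MTF encoding:
'a': index 0 in ['a', 'b', 'd', 'e'] -> ['a', 'b', 'd', 'e']
'b': index 1 in ['a', 'b', 'd', 'e'] -> ['b', 'a', 'd', 'e']
'e': index 3 in ['b', 'a', 'd', 'e'] -> ['e', 'b', 'a', 'd']
'a': index 2 in ['e', 'b', 'a', 'd'] -> ['a', 'e', 'b', 'd']
'a': index 0 in ['a', 'e', 'b', 'd'] -> ['a', 'e', 'b', 'd']
'd': index 3 in ['a', 'e', 'b', 'd'] -> ['d', 'a', 'e', 'b']
'd': index 0 in ['d', 'a', 'e', 'b'] -> ['d', 'a', 'e', 'b']


Output: [0, 1, 3, 2, 0, 3, 0]


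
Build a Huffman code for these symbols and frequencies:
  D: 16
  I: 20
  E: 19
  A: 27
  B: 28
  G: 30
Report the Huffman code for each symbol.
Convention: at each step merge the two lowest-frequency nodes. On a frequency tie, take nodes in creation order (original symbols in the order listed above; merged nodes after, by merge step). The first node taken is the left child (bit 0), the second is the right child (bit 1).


Huffman tree construction:
Step 1: Merge D(16) + E(19) = 35
Step 2: Merge I(20) + A(27) = 47
Step 3: Merge B(28) + G(30) = 58
Step 4: Merge (D+E)(35) + (I+A)(47) = 82
Step 5: Merge (B+G)(58) + ((D+E)+(I+A))(82) = 140
Read each symbol's code off the tree from the root (left child = 0, right child = 1).

Codes:
  D: 100 (length 3)
  I: 110 (length 3)
  E: 101 (length 3)
  A: 111 (length 3)
  B: 00 (length 2)
  G: 01 (length 2)
Average code length: 362/140 = 2.5857 bits/symbol


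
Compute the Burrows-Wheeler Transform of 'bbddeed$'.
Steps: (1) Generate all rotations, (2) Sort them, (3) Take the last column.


Rotations (sorted):
  0: $bbddeed -> last char: d
  1: bbddeed$ -> last char: $
  2: bddeed$b -> last char: b
  3: d$bbddee -> last char: e
  4: ddeed$bb -> last char: b
  5: deed$bbd -> last char: d
  6: ed$bbdde -> last char: e
  7: eed$bbdd -> last char: d


BWT = d$bebded


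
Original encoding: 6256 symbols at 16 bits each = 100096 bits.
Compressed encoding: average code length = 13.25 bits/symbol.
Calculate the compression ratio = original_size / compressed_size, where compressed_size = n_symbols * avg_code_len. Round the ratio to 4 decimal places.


original_size = n_symbols * orig_bits = 6256 * 16 = 100096 bits
compressed_size = n_symbols * avg_code_len = 6256 * 13.25 = 82892.0 bits
ratio = original_size / compressed_size = 100096 / 82892.0 = 1.2075

Compression ratio = 1.2075


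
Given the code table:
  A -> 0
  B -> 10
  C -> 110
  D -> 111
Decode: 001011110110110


Decoding:
0 -> A
0 -> A
10 -> B
111 -> D
10 -> B
110 -> C
110 -> C


Result: AABDBCC


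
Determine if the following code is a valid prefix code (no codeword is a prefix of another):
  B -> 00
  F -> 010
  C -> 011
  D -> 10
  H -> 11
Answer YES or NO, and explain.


Checking each pair (does one codeword prefix another?):
  B='00' vs F='010': no prefix
  B='00' vs C='011': no prefix
  B='00' vs D='10': no prefix
  B='00' vs H='11': no prefix
  F='010' vs B='00': no prefix
  F='010' vs C='011': no prefix
  F='010' vs D='10': no prefix
  F='010' vs H='11': no prefix
  C='011' vs B='00': no prefix
  C='011' vs F='010': no prefix
  C='011' vs D='10': no prefix
  C='011' vs H='11': no prefix
  D='10' vs B='00': no prefix
  D='10' vs F='010': no prefix
  D='10' vs C='011': no prefix
  D='10' vs H='11': no prefix
  H='11' vs B='00': no prefix
  H='11' vs F='010': no prefix
  H='11' vs C='011': no prefix
  H='11' vs D='10': no prefix
No violation found over all pairs.

YES -- this is a valid prefix code. No codeword is a prefix of any other codeword.


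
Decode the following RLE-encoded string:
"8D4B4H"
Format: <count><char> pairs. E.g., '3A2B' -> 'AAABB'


Expanding each <count><char> pair:
  8D -> 'DDDDDDDD'
  4B -> 'BBBB'
  4H -> 'HHHH'

Decoded = DDDDDDDDBBBBHHHH


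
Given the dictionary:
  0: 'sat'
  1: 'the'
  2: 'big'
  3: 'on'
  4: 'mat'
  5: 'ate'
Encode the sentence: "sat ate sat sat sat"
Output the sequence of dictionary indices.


Look up each word in the dictionary:
  'sat' -> 0
  'ate' -> 5
  'sat' -> 0
  'sat' -> 0
  'sat' -> 0

Encoded: [0, 5, 0, 0, 0]


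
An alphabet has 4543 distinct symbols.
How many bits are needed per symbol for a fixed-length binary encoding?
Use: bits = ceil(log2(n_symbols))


log2(4543) = 12.1494
Bracket: 2^12 = 4096 < 4543 <= 2^13 = 8192
So ceil(log2(4543)) = 13

bits = ceil(log2(4543)) = ceil(12.1494) = 13 bits


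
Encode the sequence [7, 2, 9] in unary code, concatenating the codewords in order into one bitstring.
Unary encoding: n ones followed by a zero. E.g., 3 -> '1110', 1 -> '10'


Encode each number as n ones followed by a terminating 0:
  7 -> 11111110 (8 bits)
  2 -> 110 (3 bits)
  9 -> 1111111110 (10 bits)
Total length = 8 + 3 + 10 = 21 bits.

Unary([7, 2, 9]) = 111111101101111111110 (21 bits)


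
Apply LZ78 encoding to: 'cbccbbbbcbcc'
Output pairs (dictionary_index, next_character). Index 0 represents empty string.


LZ78 encoding steps:
Dictionary: {0: ''}
Step 1: w='' (idx 0), next='c' -> output (0, 'c'), add 'c' as idx 1
Step 2: w='' (idx 0), next='b' -> output (0, 'b'), add 'b' as idx 2
Step 3: w='c' (idx 1), next='c' -> output (1, 'c'), add 'cc' as idx 3
Step 4: w='b' (idx 2), next='b' -> output (2, 'b'), add 'bb' as idx 4
Step 5: w='bb' (idx 4), next='c' -> output (4, 'c'), add 'bbc' as idx 5
Step 6: w='b' (idx 2), next='c' -> output (2, 'c'), add 'bc' as idx 6
Step 7: w='c' (idx 1), end of input -> output (1, '')


Encoded: [(0, 'c'), (0, 'b'), (1, 'c'), (2, 'b'), (4, 'c'), (2, 'c'), (1, '')]


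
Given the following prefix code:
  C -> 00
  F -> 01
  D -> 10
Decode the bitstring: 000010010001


Decoding step by step:
Bits 00 -> C
Bits 00 -> C
Bits 10 -> D
Bits 01 -> F
Bits 00 -> C
Bits 01 -> F


Decoded message: CCDFCF


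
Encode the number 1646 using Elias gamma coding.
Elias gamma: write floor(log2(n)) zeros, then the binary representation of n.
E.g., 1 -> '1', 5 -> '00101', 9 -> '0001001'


num_bits = floor(log2(1646)) + 1 = 11
leading_zeros = num_bits - 1 = 10
binary(1646) = 11001101110

Elias gamma(1646) = '0000000000' + '11001101110' = 000000000011001101110 (21 bits)


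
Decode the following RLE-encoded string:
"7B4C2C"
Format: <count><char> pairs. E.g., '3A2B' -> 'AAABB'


Expanding each <count><char> pair:
  7B -> 'BBBBBBB'
  4C -> 'CCCC'
  2C -> 'CC'

Decoded = BBBBBBBCCCCCC


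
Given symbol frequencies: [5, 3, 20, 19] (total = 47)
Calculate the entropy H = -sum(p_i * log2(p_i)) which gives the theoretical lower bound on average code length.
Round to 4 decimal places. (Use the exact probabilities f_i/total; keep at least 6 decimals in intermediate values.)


Per-symbol terms -p_i * log2(p_i) with p_i = f_i/47:
  p = 5/47 = 0.106383: log2(p) = -3.232661, -p*log2(p) = 0.343900
  p = 3/47 = 0.063830: log2(p) = -3.969626, -p*log2(p) = 0.253380
  p = 20/47 = 0.425532: log2(p) = -1.232661, -p*log2(p) = 0.524536
  p = 19/47 = 0.404255: log2(p) = -1.306661, -p*log2(p) = 0.528225
H = 0.343900 + 0.253380 + 0.524536 + 0.528225 = 1.650041

H = 1.65 bits/symbol


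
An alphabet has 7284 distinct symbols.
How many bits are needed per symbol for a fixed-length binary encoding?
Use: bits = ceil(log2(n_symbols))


log2(7284) = 12.8305
Bracket: 2^12 = 4096 < 7284 <= 2^13 = 8192
So ceil(log2(7284)) = 13

bits = ceil(log2(7284)) = ceil(12.8305) = 13 bits


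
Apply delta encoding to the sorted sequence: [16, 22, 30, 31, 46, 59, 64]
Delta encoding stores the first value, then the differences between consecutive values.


First value: 16
Deltas:
  22 - 16 = 6
  30 - 22 = 8
  31 - 30 = 1
  46 - 31 = 15
  59 - 46 = 13
  64 - 59 = 5


Delta encoded: [16, 6, 8, 1, 15, 13, 5]


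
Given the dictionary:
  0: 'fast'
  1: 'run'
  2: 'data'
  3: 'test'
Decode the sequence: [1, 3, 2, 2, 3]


Look up each index in the dictionary:
  1 -> 'run'
  3 -> 'test'
  2 -> 'data'
  2 -> 'data'
  3 -> 'test'

Decoded: "run test data data test"


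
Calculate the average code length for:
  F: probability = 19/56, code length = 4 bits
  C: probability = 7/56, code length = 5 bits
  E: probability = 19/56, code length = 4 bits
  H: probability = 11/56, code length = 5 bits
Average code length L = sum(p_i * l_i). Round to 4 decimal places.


Weighted contributions p_i * l_i:
  F: (19/56) * 4 = 76/56
  C: (7/56) * 5 = 35/56
  E: (19/56) * 4 = 76/56
  H: (11/56) * 5 = 55/56
Sum = (76 + 35 + 76 + 55)/56 = 242/56

L = 242/56 = 4.3214 bits/symbol


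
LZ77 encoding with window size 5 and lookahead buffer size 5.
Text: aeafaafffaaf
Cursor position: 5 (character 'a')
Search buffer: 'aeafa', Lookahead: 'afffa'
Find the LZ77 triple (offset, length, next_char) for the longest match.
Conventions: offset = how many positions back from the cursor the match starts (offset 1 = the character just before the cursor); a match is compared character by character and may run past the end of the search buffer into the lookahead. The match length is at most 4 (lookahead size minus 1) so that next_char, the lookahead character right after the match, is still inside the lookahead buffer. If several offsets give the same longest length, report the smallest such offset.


Try each offset into the search buffer:
  offset=1 (pos 4, char 'a'): match length 1
  offset=2 (pos 3, char 'f'): match length 0
  offset=3 (pos 2, char 'a'): match length 2
  offset=4 (pos 1, char 'e'): match length 0
  offset=5 (pos 0, char 'a'): match length 1
Longest match has length 2 at offset 3.
next_char = character at position 5 + 2 = 7 -> 'f'

Best match: offset=3, length=2 (matching 'af' starting at position 2)
LZ77 triple: (3, 2, 'f')


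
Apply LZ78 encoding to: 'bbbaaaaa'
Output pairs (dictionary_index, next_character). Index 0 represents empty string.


LZ78 encoding steps:
Dictionary: {0: ''}
Step 1: w='' (idx 0), next='b' -> output (0, 'b'), add 'b' as idx 1
Step 2: w='b' (idx 1), next='b' -> output (1, 'b'), add 'bb' as idx 2
Step 3: w='' (idx 0), next='a' -> output (0, 'a'), add 'a' as idx 3
Step 4: w='a' (idx 3), next='a' -> output (3, 'a'), add 'aa' as idx 4
Step 5: w='aa' (idx 4), end of input -> output (4, '')


Encoded: [(0, 'b'), (1, 'b'), (0, 'a'), (3, 'a'), (4, '')]


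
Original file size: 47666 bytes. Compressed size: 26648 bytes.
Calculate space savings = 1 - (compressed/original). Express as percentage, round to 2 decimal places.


ratio = compressed/original = 26648/47666 = 0.559057
savings = 1 - ratio = 1 - 0.559057 = 0.440943
as a percentage: 0.440943 * 100 = 44.09%

Space savings = 1 - 26648/47666 = 44.09%


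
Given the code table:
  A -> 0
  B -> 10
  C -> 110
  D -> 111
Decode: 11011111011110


Decoding:
110 -> C
111 -> D
110 -> C
111 -> D
10 -> B


Result: CDCDB


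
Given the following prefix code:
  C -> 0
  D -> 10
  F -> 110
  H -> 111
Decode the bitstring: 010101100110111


Decoding step by step:
Bits 0 -> C
Bits 10 -> D
Bits 10 -> D
Bits 110 -> F
Bits 0 -> C
Bits 110 -> F
Bits 111 -> H


Decoded message: CDDFCFH


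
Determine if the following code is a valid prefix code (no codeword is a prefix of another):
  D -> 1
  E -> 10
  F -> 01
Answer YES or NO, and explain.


Checking each pair (does one codeword prefix another?):
  D='1' vs E='10': prefix -- VIOLATION

NO -- this is NOT a valid prefix code. D (1) is a prefix of E (10).


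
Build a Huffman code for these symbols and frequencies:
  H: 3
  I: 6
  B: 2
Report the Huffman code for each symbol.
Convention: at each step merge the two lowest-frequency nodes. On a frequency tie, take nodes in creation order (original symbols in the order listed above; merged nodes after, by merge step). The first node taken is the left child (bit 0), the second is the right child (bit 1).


Huffman tree construction:
Step 1: Merge B(2) + H(3) = 5
Step 2: Merge (B+H)(5) + I(6) = 11
Read each symbol's code off the tree from the root (left child = 0, right child = 1).

Codes:
  H: 01 (length 2)
  I: 1 (length 1)
  B: 00 (length 2)
Average code length: 16/11 = 1.4545 bits/symbol


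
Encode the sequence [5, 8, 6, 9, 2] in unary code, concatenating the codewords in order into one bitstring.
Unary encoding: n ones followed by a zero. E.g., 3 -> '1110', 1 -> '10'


Encode each number as n ones followed by a terminating 0:
  5 -> 111110 (6 bits)
  8 -> 111111110 (9 bits)
  6 -> 1111110 (7 bits)
  9 -> 1111111110 (10 bits)
  2 -> 110 (3 bits)
Total length = 6 + 9 + 7 + 10 + 3 = 35 bits.

Unary([5, 8, 6, 9, 2]) = 11111011111111011111101111111110110 (35 bits)


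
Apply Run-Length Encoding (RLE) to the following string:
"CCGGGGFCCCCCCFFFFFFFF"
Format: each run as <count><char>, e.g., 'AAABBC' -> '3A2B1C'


Scanning runs left to right:
  i=0: run of 'C' x 2 -> '2C'
  i=2: run of 'G' x 4 -> '4G'
  i=6: run of 'F' x 1 -> '1F'
  i=7: run of 'C' x 6 -> '6C'
  i=13: run of 'F' x 8 -> '8F'

RLE = 2C4G1F6C8F


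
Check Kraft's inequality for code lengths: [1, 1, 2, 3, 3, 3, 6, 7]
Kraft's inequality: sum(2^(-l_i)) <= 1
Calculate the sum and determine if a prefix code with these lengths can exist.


Sum = 2^(-1) + 2^(-1) + 2^(-2) + 2^(-3) + 2^(-3) + 2^(-3) + 2^(-6) + 2^(-7)
    = 0.5 + 0.5 + 0.25 + 0.125 + 0.125 + 0.125 + 0.015625 + 0.0078125
    = 211/128 = 1.6484375
Since 1.6484375 > 1, Kraft's inequality is NOT satisfied.
A prefix code with these lengths CANNOT exist.

Kraft sum = 1.6484375. Not satisfied.


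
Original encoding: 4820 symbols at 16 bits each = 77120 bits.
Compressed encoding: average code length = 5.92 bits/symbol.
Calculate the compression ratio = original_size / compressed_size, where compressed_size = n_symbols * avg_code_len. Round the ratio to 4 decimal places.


original_size = n_symbols * orig_bits = 4820 * 16 = 77120 bits
compressed_size = n_symbols * avg_code_len = 4820 * 5.92 = 28534.4 bits
ratio = original_size / compressed_size = 77120 / 28534.4 = 2.7027

Compression ratio = 2.7027


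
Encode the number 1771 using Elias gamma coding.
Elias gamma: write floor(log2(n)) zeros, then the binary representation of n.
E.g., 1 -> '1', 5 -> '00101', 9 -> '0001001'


num_bits = floor(log2(1771)) + 1 = 11
leading_zeros = num_bits - 1 = 10
binary(1771) = 11011101011

Elias gamma(1771) = '0000000000' + '11011101011' = 000000000011011101011 (21 bits)


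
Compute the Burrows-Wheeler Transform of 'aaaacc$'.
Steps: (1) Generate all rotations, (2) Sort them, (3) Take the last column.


Rotations (sorted):
  0: $aaaacc -> last char: c
  1: aaaacc$ -> last char: $
  2: aaacc$a -> last char: a
  3: aacc$aa -> last char: a
  4: acc$aaa -> last char: a
  5: c$aaaac -> last char: c
  6: cc$aaaa -> last char: a


BWT = c$aaaca


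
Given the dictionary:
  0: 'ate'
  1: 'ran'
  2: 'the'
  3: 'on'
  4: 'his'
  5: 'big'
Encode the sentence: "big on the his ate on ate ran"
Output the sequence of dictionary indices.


Look up each word in the dictionary:
  'big' -> 5
  'on' -> 3
  'the' -> 2
  'his' -> 4
  'ate' -> 0
  'on' -> 3
  'ate' -> 0
  'ran' -> 1

Encoded: [5, 3, 2, 4, 0, 3, 0, 1]


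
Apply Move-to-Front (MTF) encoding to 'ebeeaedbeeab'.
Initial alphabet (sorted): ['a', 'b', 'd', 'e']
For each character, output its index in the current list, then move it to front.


MTF encoding:
'e': index 3 in ['a', 'b', 'd', 'e'] -> ['e', 'a', 'b', 'd']
'b': index 2 in ['e', 'a', 'b', 'd'] -> ['b', 'e', 'a', 'd']
'e': index 1 in ['b', 'e', 'a', 'd'] -> ['e', 'b', 'a', 'd']
'e': index 0 in ['e', 'b', 'a', 'd'] -> ['e', 'b', 'a', 'd']
'a': index 2 in ['e', 'b', 'a', 'd'] -> ['a', 'e', 'b', 'd']
'e': index 1 in ['a', 'e', 'b', 'd'] -> ['e', 'a', 'b', 'd']
'd': index 3 in ['e', 'a', 'b', 'd'] -> ['d', 'e', 'a', 'b']
'b': index 3 in ['d', 'e', 'a', 'b'] -> ['b', 'd', 'e', 'a']
'e': index 2 in ['b', 'd', 'e', 'a'] -> ['e', 'b', 'd', 'a']
'e': index 0 in ['e', 'b', 'd', 'a'] -> ['e', 'b', 'd', 'a']
'a': index 3 in ['e', 'b', 'd', 'a'] -> ['a', 'e', 'b', 'd']
'b': index 2 in ['a', 'e', 'b', 'd'] -> ['b', 'a', 'e', 'd']


Output: [3, 2, 1, 0, 2, 1, 3, 3, 2, 0, 3, 2]


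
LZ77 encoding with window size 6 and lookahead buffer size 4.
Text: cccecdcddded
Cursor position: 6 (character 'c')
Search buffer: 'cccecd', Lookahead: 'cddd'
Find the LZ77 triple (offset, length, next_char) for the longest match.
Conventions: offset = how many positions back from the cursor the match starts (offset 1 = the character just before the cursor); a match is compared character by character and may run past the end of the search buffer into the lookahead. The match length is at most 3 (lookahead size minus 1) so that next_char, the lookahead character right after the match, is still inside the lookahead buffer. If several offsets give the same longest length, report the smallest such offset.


Try each offset into the search buffer:
  offset=1 (pos 5, char 'd'): match length 0
  offset=2 (pos 4, char 'c'): match length 2
  offset=3 (pos 3, char 'e'): match length 0
  offset=4 (pos 2, char 'c'): match length 1
  offset=5 (pos 1, char 'c'): match length 1
  offset=6 (pos 0, char 'c'): match length 1
Longest match has length 2 at offset 2.
next_char = character at position 6 + 2 = 8 -> 'd'

Best match: offset=2, length=2 (matching 'cd' starting at position 4)
LZ77 triple: (2, 2, 'd')


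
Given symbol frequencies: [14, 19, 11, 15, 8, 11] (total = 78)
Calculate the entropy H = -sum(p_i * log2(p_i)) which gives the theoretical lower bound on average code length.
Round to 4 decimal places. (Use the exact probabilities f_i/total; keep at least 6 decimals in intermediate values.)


Per-symbol terms -p_i * log2(p_i) with p_i = f_i/78:
  p = 14/78 = 0.179487: log2(p) = -2.478047, -p*log2(p) = 0.444778
  p = 19/78 = 0.243590: log2(p) = -2.037475, -p*log2(p) = 0.496308
  p = 11/78 = 0.141026: log2(p) = -2.825971, -p*log2(p) = 0.398534
  p = 15/78 = 0.192308: log2(p) = -2.378512, -p*log2(p) = 0.457406
  p = 8/78 = 0.102564: log2(p) = -3.285402, -p*log2(p) = 0.336964
  p = 11/78 = 0.141026: log2(p) = -2.825971, -p*log2(p) = 0.398534
H = 0.444778 + 0.496308 + 0.398534 + 0.457406 + 0.336964 + 0.398534 = 2.532524

H = 2.5325 bits/symbol


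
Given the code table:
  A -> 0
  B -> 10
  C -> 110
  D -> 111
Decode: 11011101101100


Decoding:
110 -> C
111 -> D
0 -> A
110 -> C
110 -> C
0 -> A


Result: CDACCA


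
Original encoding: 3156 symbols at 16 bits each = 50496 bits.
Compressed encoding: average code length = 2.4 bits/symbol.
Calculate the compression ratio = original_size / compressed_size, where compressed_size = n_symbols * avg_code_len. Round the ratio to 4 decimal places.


original_size = n_symbols * orig_bits = 3156 * 16 = 50496 bits
compressed_size = n_symbols * avg_code_len = 3156 * 2.4 = 7574.4 bits
ratio = original_size / compressed_size = 50496 / 7574.4 = 6.6667

Compression ratio = 6.6667


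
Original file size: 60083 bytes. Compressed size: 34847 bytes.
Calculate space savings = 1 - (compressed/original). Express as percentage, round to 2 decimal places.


ratio = compressed/original = 34847/60083 = 0.579981
savings = 1 - ratio = 1 - 0.579981 = 0.420019
as a percentage: 0.420019 * 100 = 42.0%

Space savings = 1 - 34847/60083 = 42.0%


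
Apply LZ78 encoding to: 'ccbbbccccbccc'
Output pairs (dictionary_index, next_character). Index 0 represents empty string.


LZ78 encoding steps:
Dictionary: {0: ''}
Step 1: w='' (idx 0), next='c' -> output (0, 'c'), add 'c' as idx 1
Step 2: w='c' (idx 1), next='b' -> output (1, 'b'), add 'cb' as idx 2
Step 3: w='' (idx 0), next='b' -> output (0, 'b'), add 'b' as idx 3
Step 4: w='b' (idx 3), next='c' -> output (3, 'c'), add 'bc' as idx 4
Step 5: w='c' (idx 1), next='c' -> output (1, 'c'), add 'cc' as idx 5
Step 6: w='cb' (idx 2), next='c' -> output (2, 'c'), add 'cbc' as idx 6
Step 7: w='cc' (idx 5), end of input -> output (5, '')


Encoded: [(0, 'c'), (1, 'b'), (0, 'b'), (3, 'c'), (1, 'c'), (2, 'c'), (5, '')]


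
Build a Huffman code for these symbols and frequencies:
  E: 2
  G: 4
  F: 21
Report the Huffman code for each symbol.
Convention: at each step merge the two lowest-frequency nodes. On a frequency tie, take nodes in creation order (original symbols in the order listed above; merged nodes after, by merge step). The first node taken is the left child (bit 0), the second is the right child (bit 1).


Huffman tree construction:
Step 1: Merge E(2) + G(4) = 6
Step 2: Merge (E+G)(6) + F(21) = 27
Read each symbol's code off the tree from the root (left child = 0, right child = 1).

Codes:
  E: 00 (length 2)
  G: 01 (length 2)
  F: 1 (length 1)
Average code length: 33/27 = 1.2222 bits/symbol


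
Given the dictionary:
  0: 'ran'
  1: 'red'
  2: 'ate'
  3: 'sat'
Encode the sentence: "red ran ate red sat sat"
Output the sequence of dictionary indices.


Look up each word in the dictionary:
  'red' -> 1
  'ran' -> 0
  'ate' -> 2
  'red' -> 1
  'sat' -> 3
  'sat' -> 3

Encoded: [1, 0, 2, 1, 3, 3]


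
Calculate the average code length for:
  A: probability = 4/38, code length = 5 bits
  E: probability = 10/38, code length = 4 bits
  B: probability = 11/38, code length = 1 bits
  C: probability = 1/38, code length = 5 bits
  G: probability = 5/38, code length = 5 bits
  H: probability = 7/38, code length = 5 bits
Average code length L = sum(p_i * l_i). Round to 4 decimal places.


Weighted contributions p_i * l_i:
  A: (4/38) * 5 = 20/38
  E: (10/38) * 4 = 40/38
  B: (11/38) * 1 = 11/38
  C: (1/38) * 5 = 5/38
  G: (5/38) * 5 = 25/38
  H: (7/38) * 5 = 35/38
Sum = (20 + 40 + 11 + 5 + 25 + 35)/38 = 136/38

L = 136/38 = 3.5789 bits/symbol


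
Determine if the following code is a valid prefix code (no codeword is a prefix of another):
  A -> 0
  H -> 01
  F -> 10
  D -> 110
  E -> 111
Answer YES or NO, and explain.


Checking each pair (does one codeword prefix another?):
  A='0' vs H='01': prefix -- VIOLATION

NO -- this is NOT a valid prefix code. A (0) is a prefix of H (01).


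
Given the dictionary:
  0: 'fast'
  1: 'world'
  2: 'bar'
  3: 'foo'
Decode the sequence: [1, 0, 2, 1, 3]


Look up each index in the dictionary:
  1 -> 'world'
  0 -> 'fast'
  2 -> 'bar'
  1 -> 'world'
  3 -> 'foo'

Decoded: "world fast bar world foo"


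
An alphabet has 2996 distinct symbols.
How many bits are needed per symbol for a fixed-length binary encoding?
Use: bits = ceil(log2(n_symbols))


log2(2996) = 11.5488
Bracket: 2^11 = 2048 < 2996 <= 2^12 = 4096
So ceil(log2(2996)) = 12

bits = ceil(log2(2996)) = ceil(11.5488) = 12 bits


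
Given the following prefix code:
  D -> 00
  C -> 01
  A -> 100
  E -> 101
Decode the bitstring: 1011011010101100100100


Decoding step by step:
Bits 101 -> E
Bits 101 -> E
Bits 101 -> E
Bits 01 -> C
Bits 01 -> C
Bits 100 -> A
Bits 100 -> A
Bits 100 -> A


Decoded message: EEECCAAA


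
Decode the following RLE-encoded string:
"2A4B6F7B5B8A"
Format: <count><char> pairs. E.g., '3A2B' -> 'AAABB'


Expanding each <count><char> pair:
  2A -> 'AA'
  4B -> 'BBBB'
  6F -> 'FFFFFF'
  7B -> 'BBBBBBB'
  5B -> 'BBBBB'
  8A -> 'AAAAAAAA'

Decoded = AABBBBFFFFFFBBBBBBBBBBBBAAAAAAAA


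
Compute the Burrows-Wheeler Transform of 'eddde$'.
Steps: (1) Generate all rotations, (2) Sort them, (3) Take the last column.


Rotations (sorted):
  0: $eddde -> last char: e
  1: ddde$e -> last char: e
  2: dde$ed -> last char: d
  3: de$edd -> last char: d
  4: e$eddd -> last char: d
  5: eddde$ -> last char: $


BWT = eeddd$


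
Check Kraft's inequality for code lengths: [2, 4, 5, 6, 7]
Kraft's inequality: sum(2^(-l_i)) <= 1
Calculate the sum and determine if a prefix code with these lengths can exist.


Sum = 2^(-2) + 2^(-4) + 2^(-5) + 2^(-6) + 2^(-7)
    = 0.25 + 0.0625 + 0.03125 + 0.015625 + 0.0078125
    = 47/128 = 0.3671875
Since 0.3671875 <= 1, Kraft's inequality IS satisfied.
A prefix code with these lengths CAN exist.

Kraft sum = 0.3671875. Satisfied.


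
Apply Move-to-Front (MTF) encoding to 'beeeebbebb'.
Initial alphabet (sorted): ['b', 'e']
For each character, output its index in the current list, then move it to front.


MTF encoding:
'b': index 0 in ['b', 'e'] -> ['b', 'e']
'e': index 1 in ['b', 'e'] -> ['e', 'b']
'e': index 0 in ['e', 'b'] -> ['e', 'b']
'e': index 0 in ['e', 'b'] -> ['e', 'b']
'e': index 0 in ['e', 'b'] -> ['e', 'b']
'b': index 1 in ['e', 'b'] -> ['b', 'e']
'b': index 0 in ['b', 'e'] -> ['b', 'e']
'e': index 1 in ['b', 'e'] -> ['e', 'b']
'b': index 1 in ['e', 'b'] -> ['b', 'e']
'b': index 0 in ['b', 'e'] -> ['b', 'e']


Output: [0, 1, 0, 0, 0, 1, 0, 1, 1, 0]


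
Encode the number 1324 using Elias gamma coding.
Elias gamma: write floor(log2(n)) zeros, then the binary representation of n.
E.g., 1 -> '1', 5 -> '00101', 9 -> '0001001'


num_bits = floor(log2(1324)) + 1 = 11
leading_zeros = num_bits - 1 = 10
binary(1324) = 10100101100

Elias gamma(1324) = '0000000000' + '10100101100' = 000000000010100101100 (21 bits)


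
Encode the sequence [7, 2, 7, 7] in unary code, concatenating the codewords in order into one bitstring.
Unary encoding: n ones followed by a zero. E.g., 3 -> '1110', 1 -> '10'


Encode each number as n ones followed by a terminating 0:
  7 -> 11111110 (8 bits)
  2 -> 110 (3 bits)
  7 -> 11111110 (8 bits)
  7 -> 11111110 (8 bits)
Total length = 8 + 3 + 8 + 8 = 27 bits.

Unary([7, 2, 7, 7]) = 111111101101111111011111110 (27 bits)


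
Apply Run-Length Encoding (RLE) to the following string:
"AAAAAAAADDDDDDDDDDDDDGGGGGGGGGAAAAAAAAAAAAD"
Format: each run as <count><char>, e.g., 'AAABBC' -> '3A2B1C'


Scanning runs left to right:
  i=0: run of 'A' x 8 -> '8A'
  i=8: run of 'D' x 13 -> '13D'
  i=21: run of 'G' x 9 -> '9G'
  i=30: run of 'A' x 12 -> '12A'
  i=42: run of 'D' x 1 -> '1D'

RLE = 8A13D9G12A1D


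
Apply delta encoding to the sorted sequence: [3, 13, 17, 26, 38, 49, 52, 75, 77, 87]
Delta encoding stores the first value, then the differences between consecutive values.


First value: 3
Deltas:
  13 - 3 = 10
  17 - 13 = 4
  26 - 17 = 9
  38 - 26 = 12
  49 - 38 = 11
  52 - 49 = 3
  75 - 52 = 23
  77 - 75 = 2
  87 - 77 = 10


Delta encoded: [3, 10, 4, 9, 12, 11, 3, 23, 2, 10]


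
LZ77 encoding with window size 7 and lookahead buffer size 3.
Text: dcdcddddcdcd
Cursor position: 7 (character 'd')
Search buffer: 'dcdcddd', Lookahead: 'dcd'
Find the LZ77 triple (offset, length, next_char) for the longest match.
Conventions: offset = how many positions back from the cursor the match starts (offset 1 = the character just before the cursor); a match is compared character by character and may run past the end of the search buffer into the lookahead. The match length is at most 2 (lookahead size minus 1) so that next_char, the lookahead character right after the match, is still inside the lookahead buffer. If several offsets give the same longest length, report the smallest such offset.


Try each offset into the search buffer:
  offset=1 (pos 6, char 'd'): match length 1
  offset=2 (pos 5, char 'd'): match length 1
  offset=3 (pos 4, char 'd'): match length 1
  offset=4 (pos 3, char 'c'): match length 0
  offset=5 (pos 2, char 'd'): match length 2
  offset=6 (pos 1, char 'c'): match length 0
  offset=7 (pos 0, char 'd'): match length 2
Longest match has length 2, found at offsets 5, 7; take the smallest, offset 5.
next_char = character at position 7 + 2 = 9 -> 'd'

Best match: offset=5, length=2 (matching 'dc' starting at position 2)
LZ77 triple: (5, 2, 'd')
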